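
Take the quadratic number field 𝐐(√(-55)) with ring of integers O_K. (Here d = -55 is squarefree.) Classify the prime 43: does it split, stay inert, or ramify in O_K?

split — (43) = 𝔭₁𝔭₂ with 𝔭₁ ≠ 𝔭₂

Since -55 ≡ 1 mod 4, the ring of integers is ℤ[(1+√-55)/2] with discriminant -55.
disc(K) = -55 is not divisible by 43; 43 is unramified.
Legendre symbol by Euler's criterion: (-55/43) ≡ (-55)^21 ≡ 1 (mod 43), i.e. (-55/43) = 1.
Legendre symbol 1 ⇒ 43 is split.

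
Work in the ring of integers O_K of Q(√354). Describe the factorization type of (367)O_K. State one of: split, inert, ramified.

367 remains inert

d = 354 ≡ 2 (mod 4), so O_K = ℤ[√354] and disc(K) = 4d = 1416.
Since gcd(367, 1416) = 1 the prime 367 does not ramify.
Legendre symbol by Euler's criterion: (354/367) ≡ 354^183 ≡ 366 (mod 367), i.e. (354/367) = -1.
Legendre symbol -1 ⇒ 367 is inert.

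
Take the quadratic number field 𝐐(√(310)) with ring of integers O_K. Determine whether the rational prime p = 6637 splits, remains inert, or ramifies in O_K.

310 mod 4 = 2, hence disc K = 4·310 = 1240 and O_K = ℤ[√310].
disc(K) = 1240 is not divisible by 6637; 6637 is unramified.
(310/6637) = 310^3318 mod 6637 = 6636, giving Legendre symbol -1.
(310/6637) = -1, so 6637 is inert.

inert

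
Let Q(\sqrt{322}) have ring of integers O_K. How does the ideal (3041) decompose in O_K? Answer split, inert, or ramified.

Since 322 ≢ 1 mod 4, the ring of integers is ℤ[√322] with discriminant 4·322 = 1288.
disc(K) = 1288 is not divisible by 3041; 3041 is unramified.
(322/3041) = 322^1520 mod 3041 = 1, giving Legendre symbol 1.
d is a quadratic residue mod p, hence 3041 splits in O_K.

split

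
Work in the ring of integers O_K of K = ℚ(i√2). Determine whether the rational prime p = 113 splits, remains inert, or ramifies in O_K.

113 splits in O_K

d = -2 ≡ 2 (mod 4), so O_K = ℤ[√-2] and disc(K) = 4d = -8.
Since gcd(113, -8) = 1 the prime 113 does not ramify.
(-2/113) = 111^56 mod 113 = 1, giving Legendre symbol 1.
d is a quadratic residue mod p, hence 113 splits in O_K.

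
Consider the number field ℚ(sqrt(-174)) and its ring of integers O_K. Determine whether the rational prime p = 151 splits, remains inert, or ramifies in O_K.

Since -174 ≢ 1 mod 4, the ring of integers is ℤ[√-174] with discriminant 4·(-174) = -696.
Since gcd(151, -696) = 1 the prime 151 does not ramify.
Compute (-174/151) via Euler: 128^((151-1)/2) mod 151 = 1, so (-174/151) = 1.
Legendre symbol 1 ⇒ 151 is split.

split — (151) = 𝔭₁𝔭₂ with 𝔭₁ ≠ 𝔭₂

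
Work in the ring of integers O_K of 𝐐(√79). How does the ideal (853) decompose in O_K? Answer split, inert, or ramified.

p is inert

Since 79 ≢ 1 mod 4, the ring of integers is ℤ[√79] with discriminant 4·79 = 316.
Since gcd(853, 316) = 1 the prime 853 does not ramify.
Legendre symbol by Euler's criterion: (79/853) ≡ 79^426 ≡ 852 (mod 853), i.e. (79/853) = -1.
Legendre symbol -1 ⇒ 853 is inert.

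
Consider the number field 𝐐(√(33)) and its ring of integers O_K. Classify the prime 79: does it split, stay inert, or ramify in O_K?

inert — (79) stays prime in O_K

Since 33 ≡ 1 mod 4, the ring of integers is ℤ[(1+√33)/2] with discriminant 33.
79 ∤ 33, so 79 is unramified.
Compute (33/79) via Euler: 33^((79-1)/2) mod 79 = 78, so (33/79) = -1.
(33/79) = -1, so 79 is inert.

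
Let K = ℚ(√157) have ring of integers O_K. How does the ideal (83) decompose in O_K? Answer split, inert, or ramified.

remains prime (inert)

d = 157 ≡ 1 (mod 4), so O_K = ℤ[(1+√157)/2] and disc(K) = d = 157.
disc(K) = 157 is not divisible by 83; 83 is unramified.
(157/83) = 74^41 mod 83 = 82, giving Legendre symbol -1.
(157/83) = -1, so 83 is inert.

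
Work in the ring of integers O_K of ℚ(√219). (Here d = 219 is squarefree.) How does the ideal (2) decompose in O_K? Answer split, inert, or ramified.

ramified — (2) = 𝔭²

219 mod 4 = 3, hence disc K = 4·219 = 876 and O_K = ℤ[√219].
2 divides disc(K) = 876, so 2 ramifies.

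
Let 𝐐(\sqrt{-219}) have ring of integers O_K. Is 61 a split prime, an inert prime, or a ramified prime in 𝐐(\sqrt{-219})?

Since -219 ≡ 1 mod 4, the ring of integers is ℤ[(1+√-219)/2] with discriminant -219.
disc(K) = -219 is not divisible by 61; 61 is unramified.
Euler's criterion: (-219)^30 mod 61 = 1. Thus (-219|61) = 1.
d is a quadratic residue mod p, hence 61 splits in O_K.

splits completely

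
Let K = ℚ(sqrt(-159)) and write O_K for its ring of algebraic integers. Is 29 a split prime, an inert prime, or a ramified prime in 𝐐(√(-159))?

inert

d = -159 ≡ 1 (mod 4), so O_K = ℤ[(1+√-159)/2] and disc(K) = d = -159.
Since gcd(29, -159) = 1 the prime 29 does not ramify.
Legendre symbol by Euler's criterion: (-159/29) ≡ (-159)^14 ≡ 28 (mod 29), i.e. (-159/29) = -1.
d is a non-residue mod p, hence 29 remains inert in O_K.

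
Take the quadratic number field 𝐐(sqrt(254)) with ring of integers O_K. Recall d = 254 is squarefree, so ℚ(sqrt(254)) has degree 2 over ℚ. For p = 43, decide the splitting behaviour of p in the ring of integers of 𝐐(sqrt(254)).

d = 254 ≡ 2 (mod 4), so O_K = ℤ[√254] and disc(K) = 4d = 1016.
disc(K) = 1016 is not divisible by 43; 43 is unramified.
(254/43) = 39^21 mod 43 = 42, giving Legendre symbol -1.
(254/43) = -1, so 43 is inert.

remains prime (inert)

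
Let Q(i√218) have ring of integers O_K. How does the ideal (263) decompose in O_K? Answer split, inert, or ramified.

inert

d = -218 ≡ 2 (mod 4), so O_K = ℤ[√-218] and disc(K) = 4d = -872.
Since gcd(263, -872) = 1 the prime 263 does not ramify.
Compute (-218/263) via Euler: 45^((263-1)/2) mod 263 = 262, so (-218/263) = -1.
(-218/263) = -1, so 263 is inert.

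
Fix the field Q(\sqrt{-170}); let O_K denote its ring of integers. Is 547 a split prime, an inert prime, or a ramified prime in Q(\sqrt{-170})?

splits completely

-170 mod 4 = 2, hence disc K = 4·(-170) = -680 and O_K = ℤ[√-170].
547 ∤ -680, so 547 is unramified.
Compute (-170/547) via Euler: 377^((547-1)/2) mod 547 = 1, so (-170/547) = 1.
Legendre symbol 1 ⇒ 547 is split.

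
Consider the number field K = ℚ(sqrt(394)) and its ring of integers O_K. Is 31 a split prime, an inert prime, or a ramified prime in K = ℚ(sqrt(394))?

p is inert

394 mod 4 = 2, hence disc K = 4·394 = 1576 and O_K = ℤ[√394].
disc(K) = 1576 is not divisible by 31; 31 is unramified.
Compute (394/31) via Euler: 22^((31-1)/2) mod 31 = 30, so (394/31) = -1.
(394/31) = -1, so 31 is inert.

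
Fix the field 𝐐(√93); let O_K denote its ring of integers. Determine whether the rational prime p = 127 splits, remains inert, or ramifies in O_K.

inert — (127) stays prime in O_K

Since 93 ≡ 1 mod 4, the ring of integers is ℤ[(1+√93)/2] with discriminant 93.
Since gcd(127, 93) = 1 the prime 127 does not ramify.
Euler's criterion: 93^63 mod 127 = 126. Thus (93|127) = -1.
(93/127) = -1, so 127 is inert.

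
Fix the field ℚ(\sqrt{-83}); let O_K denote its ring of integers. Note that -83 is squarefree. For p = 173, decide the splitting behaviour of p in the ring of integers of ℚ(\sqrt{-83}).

Since -83 ≡ 1 mod 4, the ring of integers is ℤ[(1+√-83)/2] with discriminant -83.
Since gcd(173, -83) = 1 the prime 173 does not ramify.
Compute (-83/173) via Euler: 90^((173-1)/2) mod 173 = 1, so (-83/173) = 1.
(-83/173) = 1, so 173 splits.

p splits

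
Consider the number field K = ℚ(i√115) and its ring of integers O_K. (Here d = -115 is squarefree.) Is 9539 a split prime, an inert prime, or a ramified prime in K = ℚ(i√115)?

inert — (9539) stays prime in O_K

d = -115 ≡ 1 (mod 4), so O_K = ℤ[(1+√-115)/2] and disc(K) = d = -115.
9539 ∤ -115, so 9539 is unramified.
(-115/9539) = 9424^4769 mod 9539 = 9538, giving Legendre symbol -1.
Legendre symbol -1 ⇒ 9539 is inert.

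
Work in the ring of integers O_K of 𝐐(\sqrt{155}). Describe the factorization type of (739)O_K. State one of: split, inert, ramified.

split — (739) = 𝔭₁𝔭₂ with 𝔭₁ ≠ 𝔭₂

155 mod 4 = 3, hence disc K = 4·155 = 620 and O_K = ℤ[√155].
Since gcd(739, 620) = 1 the prime 739 does not ramify.
Compute (155/739) via Euler: 155^((739-1)/2) mod 739 = 1, so (155/739) = 1.
d is a quadratic residue mod p, hence 739 splits in O_K.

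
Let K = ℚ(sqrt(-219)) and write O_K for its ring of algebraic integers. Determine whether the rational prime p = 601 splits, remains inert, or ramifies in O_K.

d = -219 ≡ 1 (mod 4), so O_K = ℤ[(1+√-219)/2] and disc(K) = d = -219.
disc(K) = -219 is not divisible by 601; 601 is unramified.
(-219/601) = 382^300 mod 601 = 600, giving Legendre symbol -1.
Legendre symbol -1 ⇒ 601 is inert.

inert — (601) stays prime in O_K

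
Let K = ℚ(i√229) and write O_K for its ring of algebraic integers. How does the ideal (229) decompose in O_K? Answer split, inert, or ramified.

-229 mod 4 = 3, hence disc K = 4·(-229) = -916 and O_K = ℤ[√-229].
disc(K) = -916 = 229·(-4), so p = 229 is ramified.

ramifies in O_K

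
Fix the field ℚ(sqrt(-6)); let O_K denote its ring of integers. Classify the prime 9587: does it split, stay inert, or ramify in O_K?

-6 mod 4 = 2, hence disc K = 4·(-6) = -24 and O_K = ℤ[√-6].
disc(K) = -24 is not divisible by 9587; 9587 is unramified.
Legendre symbol by Euler's criterion: (-6/9587) ≡ (-6)^4793 ≡ 1 (mod 9587), i.e. (-6/9587) = 1.
d is a quadratic residue mod p, hence 9587 splits in O_K.

split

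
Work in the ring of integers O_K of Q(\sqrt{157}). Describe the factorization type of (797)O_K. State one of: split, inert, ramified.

157 mod 4 = 1, hence disc K = 157 and O_K = ℤ[(1+√157)/2].
797 ∤ 157, so 797 is unramified.
Compute (157/797) via Euler: 157^((797-1)/2) mod 797 = 1, so (157/797) = 1.
Legendre symbol 1 ⇒ 797 is split.

797 splits in O_K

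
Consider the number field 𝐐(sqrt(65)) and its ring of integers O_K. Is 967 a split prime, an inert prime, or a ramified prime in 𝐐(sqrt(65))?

d = 65 ≡ 1 (mod 4), so O_K = ℤ[(1+√65)/2] and disc(K) = d = 65.
967 ∤ 65, so 967 is unramified.
Euler's criterion: 65^483 mod 967 = 1. Thus (65|967) = 1.
d is a quadratic residue mod p, hence 967 splits in O_K.

split — (967) = 𝔭₁𝔭₂ with 𝔭₁ ≠ 𝔭₂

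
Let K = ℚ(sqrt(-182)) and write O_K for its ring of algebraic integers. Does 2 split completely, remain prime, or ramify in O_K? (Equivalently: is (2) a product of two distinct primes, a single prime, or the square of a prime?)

Since -182 ≢ 1 mod 4, the ring of integers is ℤ[√-182] with discriminant 4·(-182) = -728.
disc(K) = -728 = 2·(-364), so p = 2 is ramified.

ramified — (2) = 𝔭²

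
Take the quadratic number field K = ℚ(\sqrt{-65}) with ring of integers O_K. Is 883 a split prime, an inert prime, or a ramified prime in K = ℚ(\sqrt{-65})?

splits completely

d = -65 ≡ 3 (mod 4), so O_K = ℤ[√-65] and disc(K) = 4d = -260.
883 ∤ -260, so 883 is unramified.
Compute (-65/883) via Euler: 818^((883-1)/2) mod 883 = 1, so (-65/883) = 1.
(-65/883) = 1, so 883 splits.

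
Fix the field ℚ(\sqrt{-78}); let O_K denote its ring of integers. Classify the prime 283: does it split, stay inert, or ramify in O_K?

remains prime (inert)

Since -78 ≢ 1 mod 4, the ring of integers is ℤ[√-78] with discriminant 4·(-78) = -312.
283 ∤ -312, so 283 is unramified.
Legendre symbol by Euler's criterion: (-78/283) ≡ (-78)^141 ≡ 282 (mod 283), i.e. (-78/283) = -1.
Legendre symbol -1 ⇒ 283 is inert.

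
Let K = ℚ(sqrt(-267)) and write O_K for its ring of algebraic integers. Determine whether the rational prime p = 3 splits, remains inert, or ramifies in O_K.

ramified

d = -267 ≡ 1 (mod 4), so O_K = ℤ[(1+√-267)/2] and disc(K) = d = -267.
3 divides disc(K) = -267, so 3 ramifies.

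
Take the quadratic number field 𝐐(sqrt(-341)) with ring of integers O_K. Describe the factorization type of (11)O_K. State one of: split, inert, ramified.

d = -341 ≡ 3 (mod 4), so O_K = ℤ[√-341] and disc(K) = 4d = -1364.
11 divides disc(K) = -1364, so 11 ramifies.

p ramifies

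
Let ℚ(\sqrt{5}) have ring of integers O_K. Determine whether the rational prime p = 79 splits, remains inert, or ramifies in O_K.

split — (79) = 𝔭₁𝔭₂ with 𝔭₁ ≠ 𝔭₂

5 mod 4 = 1, hence disc K = 5 and O_K = ℤ[(1+√5)/2].
disc(K) = 5 is not divisible by 79; 79 is unramified.
(5/79) = 5^39 mod 79 = 1, giving Legendre symbol 1.
d is a quadratic residue mod p, hence 79 splits in O_K.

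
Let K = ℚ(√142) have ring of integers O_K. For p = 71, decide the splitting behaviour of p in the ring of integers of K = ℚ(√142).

ramifies in O_K

142 mod 4 = 2, hence disc K = 4·142 = 568 and O_K = ℤ[√142].
disc(K) = 568 = 71·8, so p = 71 is ramified.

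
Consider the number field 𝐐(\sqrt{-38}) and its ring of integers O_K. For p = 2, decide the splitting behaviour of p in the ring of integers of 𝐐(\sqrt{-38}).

ramified

d = -38 ≡ 2 (mod 4), so O_K = ℤ[√-38] and disc(K) = 4d = -152.
2 divides disc(K) = -152, so 2 ramifies.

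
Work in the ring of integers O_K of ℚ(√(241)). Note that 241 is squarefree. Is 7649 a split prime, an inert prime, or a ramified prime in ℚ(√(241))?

inert — (7649) stays prime in O_K

241 mod 4 = 1, hence disc K = 241 and O_K = ℤ[(1+√241)/2].
Since gcd(7649, 241) = 1 the prime 7649 does not ramify.
Euler's criterion: 241^3824 mod 7649 = 7648. Thus (241|7649) = -1.
Legendre symbol -1 ⇒ 7649 is inert.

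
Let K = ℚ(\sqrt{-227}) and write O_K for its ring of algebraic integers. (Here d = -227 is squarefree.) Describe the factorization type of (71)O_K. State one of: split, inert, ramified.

71 splits in O_K

Since -227 ≡ 1 mod 4, the ring of integers is ℤ[(1+√-227)/2] with discriminant -227.
71 ∤ -227, so 71 is unramified.
Legendre symbol by Euler's criterion: (-227/71) ≡ (-227)^35 ≡ 1 (mod 71), i.e. (-227/71) = 1.
Legendre symbol 1 ⇒ 71 is split.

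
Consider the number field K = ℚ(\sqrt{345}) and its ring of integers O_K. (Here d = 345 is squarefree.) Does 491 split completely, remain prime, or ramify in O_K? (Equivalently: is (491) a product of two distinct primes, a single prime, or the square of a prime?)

Since 345 ≡ 1 mod 4, the ring of integers is ℤ[(1+√345)/2] with discriminant 345.
Since gcd(491, 345) = 1 the prime 491 does not ramify.
Compute (345/491) via Euler: 345^((491-1)/2) mod 491 = 490, so (345/491) = -1.
(345/491) = -1, so 491 is inert.

p is inert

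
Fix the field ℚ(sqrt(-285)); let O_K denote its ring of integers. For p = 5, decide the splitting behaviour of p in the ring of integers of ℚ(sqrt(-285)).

Since -285 ≢ 1 mod 4, the ring of integers is ℤ[√-285] with discriminant 4·(-285) = -1140.
disc(K) = -1140 = 5·(-228), so p = 5 is ramified.

ramified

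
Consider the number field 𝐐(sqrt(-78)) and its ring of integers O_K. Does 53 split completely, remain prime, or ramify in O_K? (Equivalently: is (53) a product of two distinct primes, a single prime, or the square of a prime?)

split

-78 mod 4 = 2, hence disc K = 4·(-78) = -312 and O_K = ℤ[√-78].
disc(K) = -312 is not divisible by 53; 53 is unramified.
Compute (-78/53) via Euler: 28^((53-1)/2) mod 53 = 1, so (-78/53) = 1.
Legendre symbol 1 ⇒ 53 is split.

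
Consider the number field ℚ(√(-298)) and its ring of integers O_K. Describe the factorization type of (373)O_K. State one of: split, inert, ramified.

split — (373) = 𝔭₁𝔭₂ with 𝔭₁ ≠ 𝔭₂

Since -298 ≢ 1 mod 4, the ring of integers is ℤ[√-298] with discriminant 4·(-298) = -1192.
Since gcd(373, -1192) = 1 the prime 373 does not ramify.
Compute (-298/373) via Euler: 75^((373-1)/2) mod 373 = 1, so (-298/373) = 1.
d is a quadratic residue mod p, hence 373 splits in O_K.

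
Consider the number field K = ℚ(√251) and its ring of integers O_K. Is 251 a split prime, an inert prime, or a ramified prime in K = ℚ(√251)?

p ramifies

Since 251 ≢ 1 mod 4, the ring of integers is ℤ[√251] with discriminant 4·251 = 1004.
disc(K) = 1004 = 251·4, so p = 251 is ramified.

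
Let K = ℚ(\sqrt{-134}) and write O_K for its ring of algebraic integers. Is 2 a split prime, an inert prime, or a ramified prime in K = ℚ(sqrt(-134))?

Since -134 ≢ 1 mod 4, the ring of integers is ℤ[√-134] with discriminant 4·(-134) = -536.
2 divides disc(K) = -536, so 2 ramifies.

ramifies in O_K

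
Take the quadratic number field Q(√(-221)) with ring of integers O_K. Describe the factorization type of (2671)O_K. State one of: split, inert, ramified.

splits completely

-221 mod 4 = 3, hence disc K = 4·(-221) = -884 and O_K = ℤ[√-221].
disc(K) = -884 is not divisible by 2671; 2671 is unramified.
(-221/2671) = 2450^1335 mod 2671 = 1, giving Legendre symbol 1.
Legendre symbol 1 ⇒ 2671 is split.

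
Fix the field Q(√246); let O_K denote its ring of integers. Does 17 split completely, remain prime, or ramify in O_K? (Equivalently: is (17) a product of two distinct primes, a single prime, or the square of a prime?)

split — (17) = 𝔭₁𝔭₂ with 𝔭₁ ≠ 𝔭₂

Since 246 ≢ 1 mod 4, the ring of integers is ℤ[√246] with discriminant 4·246 = 984.
disc(K) = 984 is not divisible by 17; 17 is unramified.
Legendre symbol by Euler's criterion: (246/17) ≡ 246^8 ≡ 1 (mod 17), i.e. (246/17) = 1.
(246/17) = 1, so 17 splits.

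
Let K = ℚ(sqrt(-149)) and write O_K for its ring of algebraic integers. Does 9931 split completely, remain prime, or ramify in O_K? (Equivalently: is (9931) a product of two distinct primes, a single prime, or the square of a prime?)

Since -149 ≢ 1 mod 4, the ring of integers is ℤ[√-149] with discriminant 4·(-149) = -596.
disc(K) = -596 is not divisible by 9931; 9931 is unramified.
(-149/9931) = 9782^4965 mod 9931 = 1, giving Legendre symbol 1.
d is a quadratic residue mod p, hence 9931 splits in O_K.

splits completely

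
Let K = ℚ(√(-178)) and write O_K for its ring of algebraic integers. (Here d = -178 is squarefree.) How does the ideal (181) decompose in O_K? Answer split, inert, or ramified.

split

Since -178 ≢ 1 mod 4, the ring of integers is ℤ[√-178] with discriminant 4·(-178) = -712.
Since gcd(181, -712) = 1 the prime 181 does not ramify.
(-178/181) = 3^90 mod 181 = 1, giving Legendre symbol 1.
d is a quadratic residue mod p, hence 181 splits in O_K.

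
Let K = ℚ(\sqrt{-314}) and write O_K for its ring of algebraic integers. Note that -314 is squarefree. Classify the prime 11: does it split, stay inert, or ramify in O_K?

p splits

-314 mod 4 = 2, hence disc K = 4·(-314) = -1256 and O_K = ℤ[√-314].
Since gcd(11, -1256) = 1 the prime 11 does not ramify.
Euler's criterion: (-314)^5 mod 11 = 1. Thus (-314|11) = 1.
Legendre symbol 1 ⇒ 11 is split.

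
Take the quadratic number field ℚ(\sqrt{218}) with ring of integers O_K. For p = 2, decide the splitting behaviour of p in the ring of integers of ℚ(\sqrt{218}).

p ramifies

218 mod 4 = 2, hence disc K = 4·218 = 872 and O_K = ℤ[√218].
2 divides disc(K) = 872, so 2 ramifies.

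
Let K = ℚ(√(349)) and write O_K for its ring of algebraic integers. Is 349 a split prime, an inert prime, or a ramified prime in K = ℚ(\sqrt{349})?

349 mod 4 = 1, hence disc K = 349 and O_K = ℤ[(1+√349)/2].
349 divides disc(K) = 349, so 349 ramifies.

ramified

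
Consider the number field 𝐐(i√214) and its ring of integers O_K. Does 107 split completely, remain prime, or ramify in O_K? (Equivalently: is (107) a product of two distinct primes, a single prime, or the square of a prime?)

Since -214 ≢ 1 mod 4, the ring of integers is ℤ[√-214] with discriminant 4·(-214) = -856.
Ramification test: 107 | -856. The prime 107 ramifies in K.

ramified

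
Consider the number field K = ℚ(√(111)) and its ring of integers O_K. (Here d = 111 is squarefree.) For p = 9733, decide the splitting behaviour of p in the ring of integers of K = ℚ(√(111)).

111 mod 4 = 3, hence disc K = 4·111 = 444 and O_K = ℤ[√111].
Since gcd(9733, 444) = 1 the prime 9733 does not ramify.
Compute (111/9733) via Euler: 111^((9733-1)/2) mod 9733 = 9732, so (111/9733) = -1.
Legendre symbol -1 ⇒ 9733 is inert.

inert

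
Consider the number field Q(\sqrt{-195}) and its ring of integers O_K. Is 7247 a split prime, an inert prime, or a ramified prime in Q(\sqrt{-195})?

inert

-195 mod 4 = 1, hence disc K = -195 and O_K = ℤ[(1+√-195)/2].
7247 ∤ -195, so 7247 is unramified.
(-195/7247) = 7052^3623 mod 7247 = 7246, giving Legendre symbol -1.
Legendre symbol -1 ⇒ 7247 is inert.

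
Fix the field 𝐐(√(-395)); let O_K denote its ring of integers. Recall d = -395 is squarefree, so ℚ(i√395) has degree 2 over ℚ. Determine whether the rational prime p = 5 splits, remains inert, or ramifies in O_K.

ramifies in O_K

Since -395 ≡ 1 mod 4, the ring of integers is ℤ[(1+√-395)/2] with discriminant -395.
Ramification test: 5 | -395. The prime 5 ramifies in K.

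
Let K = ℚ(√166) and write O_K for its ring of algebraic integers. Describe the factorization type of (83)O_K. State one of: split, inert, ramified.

166 mod 4 = 2, hence disc K = 4·166 = 664 and O_K = ℤ[√166].
Ramification test: 83 | 664. The prime 83 ramifies in K.

ramified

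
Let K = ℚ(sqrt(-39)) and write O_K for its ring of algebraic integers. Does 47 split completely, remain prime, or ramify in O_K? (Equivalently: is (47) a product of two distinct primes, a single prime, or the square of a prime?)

47 splits in O_K

Since -39 ≡ 1 mod 4, the ring of integers is ℤ[(1+√-39)/2] with discriminant -39.
disc(K) = -39 is not divisible by 47; 47 is unramified.
Legendre symbol by Euler's criterion: (-39/47) ≡ (-39)^23 ≡ 1 (mod 47), i.e. (-39/47) = 1.
(-39/47) = 1, so 47 splits.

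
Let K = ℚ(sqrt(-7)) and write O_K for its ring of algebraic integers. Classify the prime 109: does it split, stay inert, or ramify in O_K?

-7 mod 4 = 1, hence disc K = -7 and O_K = ℤ[(1+√-7)/2].
109 ∤ -7, so 109 is unramified.
Compute (-7/109) via Euler: 102^((109-1)/2) mod 109 = 1, so (-7/109) = 1.
(-7/109) = 1, so 109 splits.

split — (109) = 𝔭₁𝔭₂ with 𝔭₁ ≠ 𝔭₂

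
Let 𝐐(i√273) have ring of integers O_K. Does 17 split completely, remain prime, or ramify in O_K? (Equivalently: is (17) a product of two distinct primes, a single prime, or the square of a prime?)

-273 mod 4 = 3, hence disc K = 4·(-273) = -1092 and O_K = ℤ[√-273].
disc(K) = -1092 is not divisible by 17; 17 is unramified.
Euler's criterion: (-273)^8 mod 17 = 1. Thus (-273|17) = 1.
d is a quadratic residue mod p, hence 17 splits in O_K.

splits completely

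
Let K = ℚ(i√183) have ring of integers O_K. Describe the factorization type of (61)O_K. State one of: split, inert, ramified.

ramifies in O_K

Since -183 ≡ 1 mod 4, the ring of integers is ℤ[(1+√-183)/2] with discriminant -183.
disc(K) = -183 = 61·(-3), so p = 61 is ramified.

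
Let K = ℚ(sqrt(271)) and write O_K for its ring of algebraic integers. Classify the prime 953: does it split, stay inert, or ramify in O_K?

d = 271 ≡ 3 (mod 4), so O_K = ℤ[√271] and disc(K) = 4d = 1084.
953 ∤ 1084, so 953 is unramified.
Legendre symbol by Euler's criterion: (271/953) ≡ 271^476 ≡ 1 (mod 953), i.e. (271/953) = 1.
d is a quadratic residue mod p, hence 953 splits in O_K.

split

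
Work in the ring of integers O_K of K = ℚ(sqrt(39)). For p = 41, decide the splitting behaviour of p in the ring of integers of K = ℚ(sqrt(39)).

d = 39 ≡ 3 (mod 4), so O_K = ℤ[√39] and disc(K) = 4d = 156.
disc(K) = 156 is not divisible by 41; 41 is unramified.
(39/41) = 39^20 mod 41 = 1, giving Legendre symbol 1.
d is a quadratic residue mod p, hence 41 splits in O_K.

split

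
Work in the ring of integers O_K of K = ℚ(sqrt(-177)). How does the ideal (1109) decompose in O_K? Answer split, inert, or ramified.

d = -177 ≡ 3 (mod 4), so O_K = ℤ[√-177] and disc(K) = 4d = -708.
disc(K) = -708 is not divisible by 1109; 1109 is unramified.
Compute (-177/1109) via Euler: 932^((1109-1)/2) mod 1109 = 1, so (-177/1109) = 1.
d is a quadratic residue mod p, hence 1109 splits in O_K.

split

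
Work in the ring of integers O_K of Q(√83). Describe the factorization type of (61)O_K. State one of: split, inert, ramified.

d = 83 ≡ 3 (mod 4), so O_K = ℤ[√83] and disc(K) = 4d = 332.
Since gcd(61, 332) = 1 the prime 61 does not ramify.
Legendre symbol by Euler's criterion: (83/61) ≡ 83^30 ≡ 1 (mod 61), i.e. (83/61) = 1.
Legendre symbol 1 ⇒ 61 is split.

split — (61) = 𝔭₁𝔭₂ with 𝔭₁ ≠ 𝔭₂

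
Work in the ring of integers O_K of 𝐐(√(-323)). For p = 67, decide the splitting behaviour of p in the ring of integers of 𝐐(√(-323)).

d = -323 ≡ 1 (mod 4), so O_K = ℤ[(1+√-323)/2] and disc(K) = d = -323.
67 ∤ -323, so 67 is unramified.
Legendre symbol by Euler's criterion: (-323/67) ≡ (-323)^33 ≡ 66 (mod 67), i.e. (-323/67) = -1.
(-323/67) = -1, so 67 is inert.

remains prime (inert)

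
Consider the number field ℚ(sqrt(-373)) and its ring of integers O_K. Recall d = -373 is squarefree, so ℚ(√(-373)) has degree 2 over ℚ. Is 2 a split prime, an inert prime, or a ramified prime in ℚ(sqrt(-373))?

Since -373 ≢ 1 mod 4, the ring of integers is ℤ[√-373] with discriminant 4·(-373) = -1492.
disc(K) = -1492 = 2·(-746), so p = 2 is ramified.

p ramifies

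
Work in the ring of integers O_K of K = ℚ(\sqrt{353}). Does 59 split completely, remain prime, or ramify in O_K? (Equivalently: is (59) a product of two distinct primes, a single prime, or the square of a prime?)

d = 353 ≡ 1 (mod 4), so O_K = ℤ[(1+√353)/2] and disc(K) = d = 353.
59 ∤ 353, so 59 is unramified.
(353/59) = 58^29 mod 59 = 58, giving Legendre symbol -1.
(353/59) = -1, so 59 is inert.

59 remains inert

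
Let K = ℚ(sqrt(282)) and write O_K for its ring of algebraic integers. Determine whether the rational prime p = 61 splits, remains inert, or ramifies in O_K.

Since 282 ≢ 1 mod 4, the ring of integers is ℤ[√282] with discriminant 4·282 = 1128.
Since gcd(61, 1128) = 1 the prime 61 does not ramify.
Legendre symbol by Euler's criterion: (282/61) ≡ 282^30 ≡ 60 (mod 61), i.e. (282/61) = -1.
Legendre symbol -1 ⇒ 61 is inert.

inert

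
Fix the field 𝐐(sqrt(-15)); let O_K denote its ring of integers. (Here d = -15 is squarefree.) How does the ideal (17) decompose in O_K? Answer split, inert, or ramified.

split — (17) = 𝔭₁𝔭₂ with 𝔭₁ ≠ 𝔭₂

d = -15 ≡ 1 (mod 4), so O_K = ℤ[(1+√-15)/2] and disc(K) = d = -15.
disc(K) = -15 is not divisible by 17; 17 is unramified.
Compute (-15/17) via Euler: 2^((17-1)/2) mod 17 = 1, so (-15/17) = 1.
(-15/17) = 1, so 17 splits.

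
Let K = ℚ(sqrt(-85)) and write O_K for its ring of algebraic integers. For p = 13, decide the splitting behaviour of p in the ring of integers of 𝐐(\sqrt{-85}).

remains prime (inert)

Since -85 ≢ 1 mod 4, the ring of integers is ℤ[√-85] with discriminant 4·(-85) = -340.
13 ∤ -340, so 13 is unramified.
Legendre symbol by Euler's criterion: (-85/13) ≡ (-85)^6 ≡ 12 (mod 13), i.e. (-85/13) = -1.
Legendre symbol -1 ⇒ 13 is inert.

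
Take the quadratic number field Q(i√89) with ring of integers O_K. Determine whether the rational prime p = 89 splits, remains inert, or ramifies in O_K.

ramified

d = -89 ≡ 3 (mod 4), so O_K = ℤ[√-89] and disc(K) = 4d = -356.
disc(K) = -356 = 89·(-4), so p = 89 is ramified.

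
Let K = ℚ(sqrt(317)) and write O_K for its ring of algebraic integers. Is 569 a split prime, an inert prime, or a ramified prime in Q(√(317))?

d = 317 ≡ 1 (mod 4), so O_K = ℤ[(1+√317)/2] and disc(K) = d = 317.
disc(K) = 317 is not divisible by 569; 569 is unramified.
Legendre symbol by Euler's criterion: (317/569) ≡ 317^284 ≡ 1 (mod 569), i.e. (317/569) = 1.
Legendre symbol 1 ⇒ 569 is split.

split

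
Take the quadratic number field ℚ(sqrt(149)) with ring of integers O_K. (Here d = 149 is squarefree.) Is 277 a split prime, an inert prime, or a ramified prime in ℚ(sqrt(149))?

Since 149 ≡ 1 mod 4, the ring of integers is ℤ[(1+√149)/2] with discriminant 149.
disc(K) = 149 is not divisible by 277; 277 is unramified.
Compute (149/277) via Euler: 149^((277-1)/2) mod 277 = 276, so (149/277) = -1.
d is a non-residue mod p, hence 277 remains inert in O_K.

inert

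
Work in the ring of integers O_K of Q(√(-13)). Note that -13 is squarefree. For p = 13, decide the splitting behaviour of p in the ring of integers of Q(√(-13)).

Since -13 ≢ 1 mod 4, the ring of integers is ℤ[√-13] with discriminant 4·(-13) = -52.
Ramification test: 13 | -52. The prime 13 ramifies in K.

p ramifies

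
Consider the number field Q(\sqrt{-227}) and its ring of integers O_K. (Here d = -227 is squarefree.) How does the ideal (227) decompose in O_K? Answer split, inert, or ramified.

p ramifies

d = -227 ≡ 1 (mod 4), so O_K = ℤ[(1+√-227)/2] and disc(K) = d = -227.
disc(K) = -227 = 227·(-1), so p = 227 is ramified.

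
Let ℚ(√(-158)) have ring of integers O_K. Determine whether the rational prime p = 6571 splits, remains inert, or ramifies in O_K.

splits completely

d = -158 ≡ 2 (mod 4), so O_K = ℤ[√-158] and disc(K) = 4d = -632.
6571 ∤ -632, so 6571 is unramified.
Legendre symbol by Euler's criterion: (-158/6571) ≡ (-158)^3285 ≡ 1 (mod 6571), i.e. (-158/6571) = 1.
(-158/6571) = 1, so 6571 splits.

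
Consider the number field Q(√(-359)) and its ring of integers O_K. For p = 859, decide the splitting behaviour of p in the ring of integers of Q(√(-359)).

split

-359 mod 4 = 1, hence disc K = -359 and O_K = ℤ[(1+√-359)/2].
disc(K) = -359 is not divisible by 859; 859 is unramified.
Euler's criterion: (-359)^429 mod 859 = 1. Thus (-359|859) = 1.
d is a quadratic residue mod p, hence 859 splits in O_K.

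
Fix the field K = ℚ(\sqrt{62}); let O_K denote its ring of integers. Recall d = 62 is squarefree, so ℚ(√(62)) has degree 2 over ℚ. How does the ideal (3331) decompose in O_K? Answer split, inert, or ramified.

p splits

d = 62 ≡ 2 (mod 4), so O_K = ℤ[√62] and disc(K) = 4d = 248.
disc(K) = 248 is not divisible by 3331; 3331 is unramified.
Compute (62/3331) via Euler: 62^((3331-1)/2) mod 3331 = 1, so (62/3331) = 1.
(62/3331) = 1, so 3331 splits.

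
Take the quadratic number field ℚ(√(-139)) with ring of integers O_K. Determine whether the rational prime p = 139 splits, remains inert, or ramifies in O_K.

ramified

Since -139 ≡ 1 mod 4, the ring of integers is ℤ[(1+√-139)/2] with discriminant -139.
139 divides disc(K) = -139, so 139 ramifies.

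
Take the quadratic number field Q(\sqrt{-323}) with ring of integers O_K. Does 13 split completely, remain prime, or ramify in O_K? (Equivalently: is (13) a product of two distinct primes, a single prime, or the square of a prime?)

Since -323 ≡ 1 mod 4, the ring of integers is ℤ[(1+√-323)/2] with discriminant -323.
disc(K) = -323 is not divisible by 13; 13 is unramified.
Legendre symbol by Euler's criterion: (-323/13) ≡ (-323)^6 ≡ 12 (mod 13), i.e. (-323/13) = -1.
Legendre symbol -1 ⇒ 13 is inert.

13 remains inert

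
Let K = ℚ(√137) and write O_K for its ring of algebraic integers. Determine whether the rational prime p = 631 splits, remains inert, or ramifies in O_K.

p is inert

Since 137 ≡ 1 mod 4, the ring of integers is ℤ[(1+√137)/2] with discriminant 137.
631 ∤ 137, so 631 is unramified.
(137/631) = 137^315 mod 631 = 630, giving Legendre symbol -1.
d is a non-residue mod p, hence 631 remains inert in O_K.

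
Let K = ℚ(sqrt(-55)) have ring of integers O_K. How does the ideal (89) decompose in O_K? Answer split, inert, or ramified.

p splits

-55 mod 4 = 1, hence disc K = -55 and O_K = ℤ[(1+√-55)/2].
89 ∤ -55, so 89 is unramified.
Euler's criterion: (-55)^44 mod 89 = 1. Thus (-55|89) = 1.
(-55/89) = 1, so 89 splits.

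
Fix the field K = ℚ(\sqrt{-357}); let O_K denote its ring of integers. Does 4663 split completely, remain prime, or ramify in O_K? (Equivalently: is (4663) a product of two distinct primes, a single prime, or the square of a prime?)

split — (4663) = 𝔭₁𝔭₂ with 𝔭₁ ≠ 𝔭₂

Since -357 ≢ 1 mod 4, the ring of integers is ℤ[√-357] with discriminant 4·(-357) = -1428.
disc(K) = -1428 is not divisible by 4663; 4663 is unramified.
Compute (-357/4663) via Euler: 4306^((4663-1)/2) mod 4663 = 1, so (-357/4663) = 1.
Legendre symbol 1 ⇒ 4663 is split.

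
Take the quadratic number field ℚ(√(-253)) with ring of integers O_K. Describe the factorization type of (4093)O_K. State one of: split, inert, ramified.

remains prime (inert)

-253 mod 4 = 3, hence disc K = 4·(-253) = -1012 and O_K = ℤ[√-253].
Since gcd(4093, -1012) = 1 the prime 4093 does not ramify.
Legendre symbol by Euler's criterion: (-253/4093) ≡ (-253)^2046 ≡ 4092 (mod 4093), i.e. (-253/4093) = -1.
Legendre symbol -1 ⇒ 4093 is inert.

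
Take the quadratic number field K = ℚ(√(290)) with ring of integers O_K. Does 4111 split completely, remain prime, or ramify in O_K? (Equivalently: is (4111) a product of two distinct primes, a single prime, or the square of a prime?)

split

Since 290 ≢ 1 mod 4, the ring of integers is ℤ[√290] with discriminant 4·290 = 1160.
disc(K) = 1160 is not divisible by 4111; 4111 is unramified.
Legendre symbol by Euler's criterion: (290/4111) ≡ 290^2055 ≡ 1 (mod 4111), i.e. (290/4111) = 1.
Legendre symbol 1 ⇒ 4111 is split.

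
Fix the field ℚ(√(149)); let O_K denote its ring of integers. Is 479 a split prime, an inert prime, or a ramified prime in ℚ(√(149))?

remains prime (inert)

Since 149 ≡ 1 mod 4, the ring of integers is ℤ[(1+√149)/2] with discriminant 149.
479 ∤ 149, so 479 is unramified.
(149/479) = 149^239 mod 479 = 478, giving Legendre symbol -1.
Legendre symbol -1 ⇒ 479 is inert.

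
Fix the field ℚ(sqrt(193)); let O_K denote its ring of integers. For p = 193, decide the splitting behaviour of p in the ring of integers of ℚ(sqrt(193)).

d = 193 ≡ 1 (mod 4), so O_K = ℤ[(1+√193)/2] and disc(K) = d = 193.
193 divides disc(K) = 193, so 193 ramifies.

ramifies in O_K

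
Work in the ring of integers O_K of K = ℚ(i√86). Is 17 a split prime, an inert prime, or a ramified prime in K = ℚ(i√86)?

split — (17) = 𝔭₁𝔭₂ with 𝔭₁ ≠ 𝔭₂

Since -86 ≢ 1 mod 4, the ring of integers is ℤ[√-86] with discriminant 4·(-86) = -344.
17 ∤ -344, so 17 is unramified.
(-86/17) = 16^8 mod 17 = 1, giving Legendre symbol 1.
(-86/17) = 1, so 17 splits.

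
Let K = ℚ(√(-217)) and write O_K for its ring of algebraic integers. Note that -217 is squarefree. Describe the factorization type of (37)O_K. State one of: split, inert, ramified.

37 remains inert

Since -217 ≢ 1 mod 4, the ring of integers is ℤ[√-217] with discriminant 4·(-217) = -868.
37 ∤ -868, so 37 is unramified.
Euler's criterion: (-217)^18 mod 37 = 36. Thus (-217|37) = -1.
d is a non-residue mod p, hence 37 remains inert in O_K.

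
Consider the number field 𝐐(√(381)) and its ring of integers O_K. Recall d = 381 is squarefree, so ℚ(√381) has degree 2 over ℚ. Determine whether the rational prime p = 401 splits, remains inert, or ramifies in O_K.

401 splits in O_K

d = 381 ≡ 1 (mod 4), so O_K = ℤ[(1+√381)/2] and disc(K) = d = 381.
401 ∤ 381, so 401 is unramified.
Compute (381/401) via Euler: 381^((401-1)/2) mod 401 = 1, so (381/401) = 1.
d is a quadratic residue mod p, hence 401 splits in O_K.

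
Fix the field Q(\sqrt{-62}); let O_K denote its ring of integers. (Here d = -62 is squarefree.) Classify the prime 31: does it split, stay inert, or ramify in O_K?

Since -62 ≢ 1 mod 4, the ring of integers is ℤ[√-62] with discriminant 4·(-62) = -248.
disc(K) = -248 = 31·(-8), so p = 31 is ramified.

p ramifies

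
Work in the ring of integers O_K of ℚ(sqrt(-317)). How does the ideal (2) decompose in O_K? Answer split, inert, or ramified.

Since -317 ≢ 1 mod 4, the ring of integers is ℤ[√-317] with discriminant 4·(-317) = -1268.
disc(K) = -1268 = 2·(-634), so p = 2 is ramified.

2 is ramified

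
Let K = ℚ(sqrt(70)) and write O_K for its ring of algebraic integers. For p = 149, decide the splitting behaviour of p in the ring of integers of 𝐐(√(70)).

Since 70 ≢ 1 mod 4, the ring of integers is ℤ[√70] with discriminant 4·70 = 280.
149 ∤ 280, so 149 is unramified.
Legendre symbol by Euler's criterion: (70/149) ≡ 70^74 ≡ 148 (mod 149), i.e. (70/149) = -1.
(70/149) = -1, so 149 is inert.

remains prime (inert)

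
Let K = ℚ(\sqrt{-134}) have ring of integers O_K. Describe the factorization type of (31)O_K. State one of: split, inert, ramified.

p is inert

Since -134 ≢ 1 mod 4, the ring of integers is ℤ[√-134] with discriminant 4·(-134) = -536.
31 ∤ -536, so 31 is unramified.
Euler's criterion: (-134)^15 mod 31 = 30. Thus (-134|31) = -1.
Legendre symbol -1 ⇒ 31 is inert.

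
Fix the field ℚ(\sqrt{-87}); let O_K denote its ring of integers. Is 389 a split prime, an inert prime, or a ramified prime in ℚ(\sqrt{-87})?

d = -87 ≡ 1 (mod 4), so O_K = ℤ[(1+√-87)/2] and disc(K) = d = -87.
disc(K) = -87 is not divisible by 389; 389 is unramified.
(-87/389) = 302^194 mod 389 = 1, giving Legendre symbol 1.
d is a quadratic residue mod p, hence 389 splits in O_K.

splits completely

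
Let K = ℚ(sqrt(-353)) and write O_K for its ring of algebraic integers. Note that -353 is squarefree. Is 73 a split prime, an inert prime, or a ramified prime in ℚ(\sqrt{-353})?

split — (73) = 𝔭₁𝔭₂ with 𝔭₁ ≠ 𝔭₂

Since -353 ≢ 1 mod 4, the ring of integers is ℤ[√-353] with discriminant 4·(-353) = -1412.
73 ∤ -1412, so 73 is unramified.
(-353/73) = 12^36 mod 73 = 1, giving Legendre symbol 1.
(-353/73) = 1, so 73 splits.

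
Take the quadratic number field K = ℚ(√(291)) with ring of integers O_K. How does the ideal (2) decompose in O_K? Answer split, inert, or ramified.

ramified — (2) = 𝔭²

Since 291 ≢ 1 mod 4, the ring of integers is ℤ[√291] with discriminant 4·291 = 1164.
disc(K) = 1164 = 2·582, so p = 2 is ramified.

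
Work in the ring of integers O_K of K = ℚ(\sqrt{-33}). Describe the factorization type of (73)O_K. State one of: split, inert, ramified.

d = -33 ≡ 3 (mod 4), so O_K = ℤ[√-33] and disc(K) = 4d = -132.
Since gcd(73, -132) = 1 the prime 73 does not ramify.
(-33/73) = 40^36 mod 73 = 72, giving Legendre symbol -1.
d is a non-residue mod p, hence 73 remains inert in O_K.

inert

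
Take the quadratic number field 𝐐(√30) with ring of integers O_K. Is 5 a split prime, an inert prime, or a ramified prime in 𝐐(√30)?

ramified — (5) = 𝔭²

d = 30 ≡ 2 (mod 4), so O_K = ℤ[√30] and disc(K) = 4d = 120.
disc(K) = 120 = 5·24, so p = 5 is ramified.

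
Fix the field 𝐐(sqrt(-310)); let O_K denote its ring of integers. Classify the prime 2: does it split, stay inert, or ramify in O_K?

ramified — (2) = 𝔭²

d = -310 ≡ 2 (mod 4), so O_K = ℤ[√-310] and disc(K) = 4d = -1240.
disc(K) = -1240 = 2·(-620), so p = 2 is ramified.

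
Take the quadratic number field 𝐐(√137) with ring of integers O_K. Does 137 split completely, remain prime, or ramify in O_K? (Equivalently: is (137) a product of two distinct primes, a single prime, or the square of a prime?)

p ramifies

d = 137 ≡ 1 (mod 4), so O_K = ℤ[(1+√137)/2] and disc(K) = d = 137.
137 divides disc(K) = 137, so 137 ramifies.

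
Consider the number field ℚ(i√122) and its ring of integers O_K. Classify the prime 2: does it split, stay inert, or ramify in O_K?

ramified

Since -122 ≢ 1 mod 4, the ring of integers is ℤ[√-122] with discriminant 4·(-122) = -488.
Ramification test: 2 | -488. The prime 2 ramifies in K.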